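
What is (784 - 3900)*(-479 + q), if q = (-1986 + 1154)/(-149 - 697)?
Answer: 630058316/423 ≈ 1.4895e+6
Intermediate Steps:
q = 416/423 (q = -832/(-846) = -832*(-1/846) = 416/423 ≈ 0.98345)
(784 - 3900)*(-479 + q) = (784 - 3900)*(-479 + 416/423) = -3116*(-202201/423) = 630058316/423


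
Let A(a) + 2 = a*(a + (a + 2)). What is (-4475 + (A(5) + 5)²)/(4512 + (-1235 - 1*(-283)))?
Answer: -253/1780 ≈ -0.14213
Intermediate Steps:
A(a) = -2 + a*(2 + 2*a) (A(a) = -2 + a*(a + (a + 2)) = -2 + a*(a + (2 + a)) = -2 + a*(2 + 2*a))
(-4475 + (A(5) + 5)²)/(4512 + (-1235 - 1*(-283))) = (-4475 + ((-2 + 2*5 + 2*5²) + 5)²)/(4512 + (-1235 - 1*(-283))) = (-4475 + ((-2 + 10 + 2*25) + 5)²)/(4512 + (-1235 + 283)) = (-4475 + ((-2 + 10 + 50) + 5)²)/(4512 - 952) = (-4475 + (58 + 5)²)/3560 = (-4475 + 63²)*(1/3560) = (-4475 + 3969)*(1/3560) = -506*1/3560 = -253/1780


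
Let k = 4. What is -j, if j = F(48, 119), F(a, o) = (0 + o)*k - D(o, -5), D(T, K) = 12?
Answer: -464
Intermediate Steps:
F(a, o) = -12 + 4*o (F(a, o) = (0 + o)*4 - 1*12 = o*4 - 12 = 4*o - 12 = -12 + 4*o)
j = 464 (j = -12 + 4*119 = -12 + 476 = 464)
-j = -1*464 = -464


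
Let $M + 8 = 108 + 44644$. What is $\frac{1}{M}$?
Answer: $\frac{1}{44744} \approx 2.2349 \cdot 10^{-5}$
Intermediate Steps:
$M = 44744$ ($M = -8 + \left(108 + 44644\right) = -8 + 44752 = 44744$)
$\frac{1}{M} = \frac{1}{44744}$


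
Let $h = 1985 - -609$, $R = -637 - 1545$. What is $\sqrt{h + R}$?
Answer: $2 \sqrt{103} \approx 20.298$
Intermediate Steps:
$R = -2182$ ($R = -637 - 1545 = -2182$)
$h = 2594$ ($h = 1985 + 609 = 2594$)
$\sqrt{h + R} = \sqrt{2594 - 2182} = \sqrt{412} = 2 \sqrt{103}$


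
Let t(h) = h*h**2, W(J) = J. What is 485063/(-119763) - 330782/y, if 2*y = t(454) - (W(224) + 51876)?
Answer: -231859879984/57146848767 ≈ -4.0573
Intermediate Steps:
t(h) = h**3
y = 46762282 (y = (454**3 - (224 + 51876))/2 = (93576664 - 1*52100)/2 = (93576664 - 52100)/2 = (1/2)*93524564 = 46762282)
485063/(-119763) - 330782/y = 485063/(-119763) - 330782/46762282 = 485063*(-1/119763) - 330782*1/46762282 = -485063/119763 - 165391/23381141 = -231859879984/57146848767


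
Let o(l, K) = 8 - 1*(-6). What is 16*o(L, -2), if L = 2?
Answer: 224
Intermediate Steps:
o(l, K) = 14 (o(l, K) = 8 + 6 = 14)
16*o(L, -2) = 16*14 = 224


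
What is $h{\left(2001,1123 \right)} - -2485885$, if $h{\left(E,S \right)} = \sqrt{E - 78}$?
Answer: $2485885 + \sqrt{1923} \approx 2.4859 \cdot 10^{6}$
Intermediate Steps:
$h{\left(E,S \right)} = \sqrt{-78 + E}$
$h{\left(2001,1123 \right)} - -2485885 = \sqrt{-78 + 2001} - -2485885 = \sqrt{1923} + 2485885 = 2485885 + \sqrt{1923}$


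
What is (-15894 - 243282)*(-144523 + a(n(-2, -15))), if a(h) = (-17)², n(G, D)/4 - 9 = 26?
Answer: 37381991184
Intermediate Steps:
n(G, D) = 140 (n(G, D) = 36 + 4*26 = 36 + 104 = 140)
a(h) = 289
(-15894 - 243282)*(-144523 + a(n(-2, -15))) = (-15894 - 243282)*(-144523 + 289) = -259176*(-144234) = 37381991184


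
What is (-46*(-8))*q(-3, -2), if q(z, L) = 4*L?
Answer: -2944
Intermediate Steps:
(-46*(-8))*q(-3, -2) = (-46*(-8))*(4*(-2)) = 368*(-8) = -2944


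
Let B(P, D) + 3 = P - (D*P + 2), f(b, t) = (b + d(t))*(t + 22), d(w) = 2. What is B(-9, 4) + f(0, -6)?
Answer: 54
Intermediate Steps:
f(b, t) = (2 + b)*(22 + t) (f(b, t) = (b + 2)*(t + 22) = (2 + b)*(22 + t))
B(P, D) = -5 + P - D*P (B(P, D) = -3 + (P - (D*P + 2)) = -3 + (P - (2 + D*P)) = -3 + (P + (-2 - D*P)) = -3 + (-2 + P - D*P) = -5 + P - D*P)
B(-9, 4) + f(0, -6) = (-5 - 9 - 1*4*(-9)) + (44 + 2*(-6) + 22*0 + 0*(-6)) = (-5 - 9 + 36) + (44 - 12 + 0 + 0) = 22 + 32 = 54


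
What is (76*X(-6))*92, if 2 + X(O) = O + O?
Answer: -97888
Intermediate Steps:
X(O) = -2 + 2*O (X(O) = -2 + (O + O) = -2 + 2*O)
(76*X(-6))*92 = (76*(-2 + 2*(-6)))*92 = (76*(-2 - 12))*92 = (76*(-14))*92 = -1064*92 = -97888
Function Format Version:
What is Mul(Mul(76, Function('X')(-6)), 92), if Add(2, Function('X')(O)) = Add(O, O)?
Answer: -97888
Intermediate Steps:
Function('X')(O) = Add(-2, Mul(2, O)) (Function('X')(O) = Add(-2, Add(O, O)) = Add(-2, Mul(2, O)))
Mul(Mul(76, Function('X')(-6)), 92) = Mul(Mul(76, Add(-2, Mul(2, -6))), 92) = Mul(Mul(76, Add(-2, -12)), 92) = Mul(Mul(76, -14), 92) = Mul(-1064, 92) = -97888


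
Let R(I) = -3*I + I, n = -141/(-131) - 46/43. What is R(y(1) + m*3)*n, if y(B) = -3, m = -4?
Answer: 1110/5633 ≈ 0.19705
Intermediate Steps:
n = 37/5633 (n = -141*(-1/131) - 46*1/43 = 141/131 - 46/43 = 37/5633 ≈ 0.0065684)
R(I) = -2*I
R(y(1) + m*3)*n = -2*(-3 - 4*3)*(37/5633) = -2*(-3 - 12)*(37/5633) = -2*(-15)*(37/5633) = 30*(37/5633) = 1110/5633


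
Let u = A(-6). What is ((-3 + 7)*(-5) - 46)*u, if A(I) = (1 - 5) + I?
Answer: 660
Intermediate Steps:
A(I) = -4 + I
u = -10 (u = -4 - 6 = -10)
((-3 + 7)*(-5) - 46)*u = ((-3 + 7)*(-5) - 46)*(-10) = (4*(-5) - 46)*(-10) = (-20 - 46)*(-10) = -66*(-10) = 660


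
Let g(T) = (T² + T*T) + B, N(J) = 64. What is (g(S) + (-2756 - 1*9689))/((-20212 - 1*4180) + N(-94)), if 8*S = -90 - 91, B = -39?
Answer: 366727/778496 ≈ 0.47107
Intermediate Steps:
S = -181/8 (S = (-90 - 91)/8 = (⅛)*(-181) = -181/8 ≈ -22.625)
g(T) = -39 + 2*T² (g(T) = (T² + T*T) - 39 = (T² + T²) - 39 = 2*T² - 39 = -39 + 2*T²)
(g(S) + (-2756 - 1*9689))/((-20212 - 1*4180) + N(-94)) = ((-39 + 2*(-181/8)²) + (-2756 - 1*9689))/((-20212 - 1*4180) + 64) = ((-39 + 2*(32761/64)) + (-2756 - 9689))/((-20212 - 4180) + 64) = ((-39 + 32761/32) - 12445)/(-24392 + 64) = (31513/32 - 12445)/(-24328) = -366727/32*(-1/24328) = 366727/778496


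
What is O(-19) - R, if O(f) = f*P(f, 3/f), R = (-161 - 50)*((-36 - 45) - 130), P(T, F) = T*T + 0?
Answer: -51380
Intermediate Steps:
P(T, F) = T² (P(T, F) = T² + 0 = T²)
R = 44521 (R = -211*(-81 - 130) = -211*(-211) = 44521)
O(f) = f³ (O(f) = f*f² = f³)
O(-19) - R = (-19)³ - 1*44521 = -6859 - 44521 = -51380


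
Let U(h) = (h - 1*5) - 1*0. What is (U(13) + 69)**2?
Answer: 5929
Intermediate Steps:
U(h) = -5 + h (U(h) = (h - 5) + 0 = (-5 + h) + 0 = -5 + h)
(U(13) + 69)**2 = ((-5 + 13) + 69)**2 = (8 + 69)**2 = 77**2 = 5929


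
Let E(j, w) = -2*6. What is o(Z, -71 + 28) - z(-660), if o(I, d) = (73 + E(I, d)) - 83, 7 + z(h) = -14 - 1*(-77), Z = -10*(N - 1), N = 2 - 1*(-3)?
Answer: -78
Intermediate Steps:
E(j, w) = -12
N = 5 (N = 2 + 3 = 5)
Z = -40 (Z = -10*(5 - 1) = -10*4 = -40)
z(h) = 56 (z(h) = -7 + (-14 - 1*(-77)) = -7 + (-14 + 77) = -7 + 63 = 56)
o(I, d) = -22 (o(I, d) = (73 - 12) - 83 = 61 - 83 = -22)
o(Z, -71 + 28) - z(-660) = -22 - 1*56 = -22 - 56 = -78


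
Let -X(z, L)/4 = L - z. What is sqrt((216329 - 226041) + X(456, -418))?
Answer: 2*I*sqrt(1554) ≈ 78.842*I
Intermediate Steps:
X(z, L) = -4*L + 4*z (X(z, L) = -4*(L - z) = -4*L + 4*z)
sqrt((216329 - 226041) + X(456, -418)) = sqrt((216329 - 226041) + (-4*(-418) + 4*456)) = sqrt(-9712 + (1672 + 1824)) = sqrt(-9712 + 3496) = sqrt(-6216) = 2*I*sqrt(1554)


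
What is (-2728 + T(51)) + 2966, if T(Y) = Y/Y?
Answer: 239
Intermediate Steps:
T(Y) = 1
(-2728 + T(51)) + 2966 = (-2728 + 1) + 2966 = -2727 + 2966 = 239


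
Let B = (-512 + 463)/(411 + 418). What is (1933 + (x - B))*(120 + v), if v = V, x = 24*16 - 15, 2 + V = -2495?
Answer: -4536283439/829 ≈ -5.4720e+6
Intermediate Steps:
V = -2497 (V = -2 - 2495 = -2497)
x = 369 (x = 384 - 15 = 369)
B = -49/829 ≈ -0.059107
v = -2497
(1933 + (x - B))*(120 + v) = (1933 + (369 - 1*(-49/829)))*(120 - 2497) = (1933 + (369 + 49/829))*(-2377) = (1933 + 305950/829)*(-2377) = (1908407/829)*(-2377) = -4536283439/829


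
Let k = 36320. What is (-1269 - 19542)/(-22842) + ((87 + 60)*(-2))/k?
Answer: 62428331/69135120 ≈ 0.90299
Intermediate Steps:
(-1269 - 19542)/(-22842) + ((87 + 60)*(-2))/k = (-1269 - 19542)/(-22842) + ((87 + 60)*(-2))/36320 = -20811*(-1/22842) + (147*(-2))*(1/36320) = 6937/7614 - 294*1/36320 = 6937/7614 - 147/18160 = 62428331/69135120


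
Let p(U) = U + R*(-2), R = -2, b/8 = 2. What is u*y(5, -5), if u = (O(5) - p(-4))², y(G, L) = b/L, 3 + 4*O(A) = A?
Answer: -⅘ ≈ -0.80000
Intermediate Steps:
b = 16 (b = 8*2 = 16)
O(A) = -¾ + A/4
p(U) = 4 + U (p(U) = U - 2*(-2) = U + 4 = 4 + U)
y(G, L) = 16/L
u = ¼ (u = ((-¾ + (¼)*5) - (4 - 4))² = ((-¾ + 5/4) - 1*0)² = (½ + 0)² = (½)² = ¼ ≈ 0.25000)
u*y(5, -5) = (16/(-5))/4 = (16*(-⅕))/4 = (¼)*(-16/5) = -⅘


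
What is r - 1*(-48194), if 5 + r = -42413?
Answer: 5776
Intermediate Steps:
r = -42418 (r = -5 - 42413 = -42418)
r - 1*(-48194) = -42418 - 1*(-48194) = -42418 + 48194 = 5776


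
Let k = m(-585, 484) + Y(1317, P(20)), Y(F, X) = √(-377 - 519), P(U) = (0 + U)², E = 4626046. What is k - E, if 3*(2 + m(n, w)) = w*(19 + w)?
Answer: -13634692/3 + 8*I*√14 ≈ -4.5449e+6 + 29.933*I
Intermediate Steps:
P(U) = U²
m(n, w) = -2 + w*(19 + w)/3 (m(n, w) = -2 + (w*(19 + w))/3 = -2 + w*(19 + w)/3)
Y(F, X) = 8*I*√14 (Y(F, X) = √(-896) = 8*I*√14)
k = 243446/3 + 8*I*√14 (k = (-2 + (⅓)*484² + (19/3)*484) + 8*I*√14 = (-2 + (⅓)*234256 + 9196/3) + 8*I*√14 = (-2 + 234256/3 + 9196/3) + 8*I*√14 = 243446/3 + 8*I*√14 ≈ 81149.0 + 29.933*I)
k - E = (243446/3 + 8*I*√14) - 1*4626046 = (243446/3 + 8*I*√14) - 4626046 = -13634692/3 + 8*I*√14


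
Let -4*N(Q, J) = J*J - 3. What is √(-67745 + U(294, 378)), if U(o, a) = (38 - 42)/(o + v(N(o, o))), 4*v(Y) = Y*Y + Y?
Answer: I*√420063625241795743058977/2490112191 ≈ 260.28*I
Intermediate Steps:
N(Q, J) = ¾ - J²/4 (N(Q, J) = -(J*J - 3)/4 = -(J² - 3)/4 = -(-3 + J²)/4 = ¾ - J²/4)
v(Y) = Y/4 + Y²/4 (v(Y) = (Y*Y + Y)/4 = (Y² + Y)/4 = (Y + Y²)/4 = Y/4 + Y²/4)
U(o, a) = -4/(o + (¾ - o²/4)*(7/4 - o²/4)/4) (U(o, a) = (38 - 42)/(o + (¾ - o²/4)*(1 + (¾ - o²/4))/4) = -4/(o + (¾ - o²/4)*(7/4 - o²/4)/4))
√(-67745 + U(294, 378)) = √(-67745 - 256/(64*294 + (-7 + 294²)*(-3 + 294²))) = √(-67745 - 256/(18816 + (-7 + 86436)*(-3 + 86436))) = √(-67745 - 256/(18816 + 86429*86433)) = √(-67745 - 256/(18816 + 7470317757)) = √(-67745 - 256/7470336573) = √(-506077951138141/7470336573) = I*√420063625241795743058977/2490112191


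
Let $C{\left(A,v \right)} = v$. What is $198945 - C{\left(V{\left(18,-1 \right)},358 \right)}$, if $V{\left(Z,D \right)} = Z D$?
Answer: $198587$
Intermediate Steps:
$V{\left(Z,D \right)} = D Z$
$198945 - C{\left(V{\left(18,-1 \right)},358 \right)} = 198945 - 358 = 198587$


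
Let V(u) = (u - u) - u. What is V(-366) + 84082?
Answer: 84448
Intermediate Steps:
V(u) = -u (V(u) = 0 - u = -u)
V(-366) + 84082 = -1*(-366) + 84082 = 366 + 84082 = 84448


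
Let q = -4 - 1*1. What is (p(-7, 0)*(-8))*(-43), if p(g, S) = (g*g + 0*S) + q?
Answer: 15136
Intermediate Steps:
q = -5 (q = -4 - 1 = -5)
p(g, S) = -5 + g**2 (p(g, S) = (g*g + 0*S) - 5 = (g**2 + 0) - 5 = g**2 - 5 = -5 + g**2)
(p(-7, 0)*(-8))*(-43) = ((-5 + (-7)**2)*(-8))*(-43) = ((-5 + 49)*(-8))*(-43) = (44*(-8))*(-43) = -352*(-43) = 15136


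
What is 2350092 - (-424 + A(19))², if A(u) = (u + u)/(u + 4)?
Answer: 1148836872/529 ≈ 2.1717e+6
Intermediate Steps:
A(u) = 2*u/(4 + u) (A(u) = (2*u)/(4 + u) = 2*u/(4 + u))
2350092 - (-424 + A(19))² = 2350092 - (-424 + 2*19/(4 + 19))² = 2350092 - (-424 + 2*19/23)² = 2350092 - (-424 + 2*19*(1/23))² = 2350092 - (-424 + 38/23)² = 2350092 - (-9714/23)² = 2350092 - 1*94361796/529 = 2350092 - 94361796/529 = 1148836872/529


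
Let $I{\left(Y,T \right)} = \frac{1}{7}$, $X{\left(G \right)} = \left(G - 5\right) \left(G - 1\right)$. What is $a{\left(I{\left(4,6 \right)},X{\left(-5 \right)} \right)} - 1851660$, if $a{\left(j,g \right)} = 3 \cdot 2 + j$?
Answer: $- \frac{12961577}{7} \approx -1.8517 \cdot 10^{6}$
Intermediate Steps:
$X{\left(G \right)} = \left(-1 + G\right) \left(-5 + G\right)$ ($X{\left(G \right)} = \left(-5 + G\right) \left(-1 + G\right) = \left(-1 + G\right) \left(-5 + G\right)$)
$I{\left(Y,T \right)} = \frac{1}{7}$
$a{\left(j,g \right)} = 6 + j$
$a{\left(I{\left(4,6 \right)},X{\left(-5 \right)} \right)} - 1851660 = \left(6 + \frac{1}{7}\right) - 1851660 = \frac{43}{7} - 1851660 = - \frac{12961577}{7}$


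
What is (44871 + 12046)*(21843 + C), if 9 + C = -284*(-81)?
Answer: 2552044446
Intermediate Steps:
C = 22995 (C = -9 - 284*(-81) = -9 + 23004 = 22995)
(44871 + 12046)*(21843 + C) = (44871 + 12046)*(21843 + 22995) = 56917*44838 = 2552044446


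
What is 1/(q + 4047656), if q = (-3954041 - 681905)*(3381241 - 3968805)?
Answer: 1/2723919023200 ≈ 3.6712e-13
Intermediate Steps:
q = 2723914975544 (q = -4635946*(-587564) = 2723914975544)
1/(q + 4047656) = 1/(2723914975544 + 4047656) = 1/2723919023200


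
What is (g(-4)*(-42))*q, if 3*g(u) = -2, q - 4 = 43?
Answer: 1316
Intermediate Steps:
q = 47 (q = 4 + 43 = 47)
g(u) = -⅔ (g(u) = (⅓)*(-2) = -⅔)
(g(-4)*(-42))*q = -⅔*(-42)*47 = 28*47 = 1316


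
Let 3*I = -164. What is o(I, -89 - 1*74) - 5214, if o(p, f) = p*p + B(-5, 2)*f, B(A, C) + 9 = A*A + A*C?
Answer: -28832/9 ≈ -3203.6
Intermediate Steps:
B(A, C) = -9 + A² + A*C (B(A, C) = -9 + (A*A + A*C) = -9 + (A² + A*C) = -9 + A² + A*C)
I = -164/3 (I = (⅓)*(-164) = -164/3 ≈ -54.667)
o(p, f) = p² + 6*f (o(p, f) = p*p + (-9 + (-5)² - 5*2)*f = p² + (-9 + 25 - 10)*f = p² + 6*f)
o(I, -89 - 1*74) - 5214 = ((-164/3)² + 6*(-89 - 1*74)) - 5214 = (26896/9 + 6*(-89 - 74)) - 5214 = (26896/9 + 6*(-163)) - 5214 = (26896/9 - 978) - 5214 = 18094/9 - 5214 = -28832/9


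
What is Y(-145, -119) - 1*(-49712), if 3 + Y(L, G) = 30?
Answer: 49739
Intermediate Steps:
Y(L, G) = 27 (Y(L, G) = -3 + 30 = 27)
Y(-145, -119) - 1*(-49712) = 27 - 1*(-49712) = 27 + 49712 = 49739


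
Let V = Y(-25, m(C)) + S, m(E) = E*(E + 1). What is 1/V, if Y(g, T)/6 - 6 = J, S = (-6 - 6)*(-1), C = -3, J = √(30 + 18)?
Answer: 1/12 - √3/24 ≈ 0.011165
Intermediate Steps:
J = 4*√3 (J = √48 = 4*√3 ≈ 6.9282)
m(E) = E*(1 + E)
S = 12 (S = -12*(-1) = 12)
Y(g, T) = 36 + 24*√3 (Y(g, T) = 36 + 6*(4*√3) = 36 + 24*√3)
V = 48 + 24*√3 (V = (36 + 24*√3) + 12 = 48 + 24*√3 ≈ 89.569)
1/V = 1/(48 + 24*√3)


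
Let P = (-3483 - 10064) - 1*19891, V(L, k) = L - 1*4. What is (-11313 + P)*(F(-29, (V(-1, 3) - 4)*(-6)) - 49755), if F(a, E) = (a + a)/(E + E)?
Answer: 40078980683/18 ≈ 2.2266e+9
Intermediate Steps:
V(L, k) = -4 + L (V(L, k) = L - 4 = -4 + L)
F(a, E) = a/E (F(a, E) = (2*a)/((2*E)) = (2*a)*(1/(2*E)) = a/E)
P = -33438 (P = -13547 - 19891 = -33438)
(-11313 + P)*(F(-29, (V(-1, 3) - 4)*(-6)) - 49755) = (-11313 - 33438)*(-29*(-1/(6*((-4 - 1) - 4))) - 49755) = -44751*(-29*(-1/(6*(-5 - 4))) - 49755) = -44751*(-29/((-9*(-6))) - 49755) = -44751*(-29/54 - 49755) = -44751*(-2686799/54) = 40078980683/18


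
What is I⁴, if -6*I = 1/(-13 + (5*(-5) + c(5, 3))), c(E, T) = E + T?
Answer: 1/1049760000 ≈ 9.5260e-10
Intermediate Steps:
I = 1/180 (I = -1/(6*(-13 + (5*(-5) + (5 + 3)))) = -1/(6*(-13 + (-25 + 8))) = -1/(6*(-13 - 17)) = -⅙/(-30) = -⅙*(-1/30) = 1/180 ≈ 0.0055556)
I⁴ = (1/180)⁴ = 1/1049760000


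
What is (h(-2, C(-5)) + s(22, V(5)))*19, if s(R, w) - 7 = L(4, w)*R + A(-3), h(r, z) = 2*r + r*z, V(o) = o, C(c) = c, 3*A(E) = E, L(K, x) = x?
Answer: 2318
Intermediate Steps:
A(E) = E/3
s(R, w) = 6 + R*w (s(R, w) = 7 + (w*R + (⅓)*(-3)) = 7 + (R*w - 1) = 7 + (-1 + R*w) = 6 + R*w)
(h(-2, C(-5)) + s(22, V(5)))*19 = (-2*(2 - 5) + (6 + 22*5))*19 = (-2*(-3) + (6 + 110))*19 = (6 + 116)*19 = 122*19 = 2318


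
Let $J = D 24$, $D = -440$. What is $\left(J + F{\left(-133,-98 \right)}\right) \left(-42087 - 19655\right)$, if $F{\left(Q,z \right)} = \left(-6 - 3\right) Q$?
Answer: $578090346$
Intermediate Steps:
$F{\left(Q,z \right)} = - 9 Q$
$J = -10560$ ($J = \left(-440\right) 24 = -10560$)
$\left(J + F{\left(-133,-98 \right)}\right) \left(-42087 - 19655\right) = \left(-10560 - -1197\right) \left(-42087 - 19655\right) = \left(-10560 + 1197\right) \left(-61742\right) = \left(-9363\right) \left(-61742\right) = 578090346$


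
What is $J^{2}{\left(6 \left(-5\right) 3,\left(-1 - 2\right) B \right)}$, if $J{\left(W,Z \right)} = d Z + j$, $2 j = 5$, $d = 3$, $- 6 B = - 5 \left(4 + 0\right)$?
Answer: $\frac{3025}{4} \approx 756.25$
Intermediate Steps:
$B = \frac{10}{3}$ ($B = - \frac{\left(-5\right) \left(4 + 0\right)}{6} = - \frac{\left(-5\right) 4}{6} = \left(- \frac{1}{6}\right) \left(-20\right) = \frac{10}{3} \approx 3.3333$)
$j = \frac{5}{2}$ ($j = \frac{1}{2} \cdot 5 = \frac{5}{2} \approx 2.5$)
$J{\left(W,Z \right)} = \frac{5}{2} + 3 Z$ ($J{\left(W,Z \right)} = 3 Z + \frac{5}{2} = \frac{5}{2} + 3 Z$)
$J^{2}{\left(6 \left(-5\right) 3,\left(-1 - 2\right) B \right)} = \left(\frac{5}{2} + 3 \left(-1 - 2\right) \frac{10}{3}\right)^{2} = \left(\frac{5}{2} + 3 \left(\left(-3\right) \frac{10}{3}\right)\right)^{2} = \left(\frac{5}{2} + 3 \left(-10\right)\right)^{2} = \left(\frac{5}{2} - 30\right)^{2} = \left(- \frac{55}{2}\right)^{2} = \frac{3025}{4}$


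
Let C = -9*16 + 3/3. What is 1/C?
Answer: -1/143 ≈ -0.0069930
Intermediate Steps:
C = -143 (C = -144 + 3*(⅓) = -144 + 1 = -143)
1/C = 1/(-143) = -1/143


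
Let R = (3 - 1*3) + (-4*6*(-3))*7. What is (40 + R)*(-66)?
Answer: -35904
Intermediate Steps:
R = 504 (R = (3 - 3) - 24*(-3)*7 = 0 + 72*7 = 0 + 504 = 504)
(40 + R)*(-66) = (40 + 504)*(-66) = 544*(-66) = -35904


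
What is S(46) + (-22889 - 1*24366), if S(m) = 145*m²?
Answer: 259565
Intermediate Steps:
S(46) + (-22889 - 1*24366) = 145*46² + (-22889 - 1*24366) = 145*2116 + (-22889 - 24366) = 306820 - 47255 = 259565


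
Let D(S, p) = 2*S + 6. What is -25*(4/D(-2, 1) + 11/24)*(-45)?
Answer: 22125/8 ≈ 2765.6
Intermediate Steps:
D(S, p) = 6 + 2*S
-25*(4/D(-2, 1) + 11/24)*(-45) = -25*(4/(6 + 2*(-2)) + 11/24)*(-45) = -25*(4/(6 - 4) + 11*(1/24))*(-45) = -25*(4/2 + 11/24)*(-45) = -25*(4*(½) + 11/24)*(-45) = -25*(2 + 11/24)*(-45) = -25*59/24*(-45) = -1475/24*(-45) = 22125/8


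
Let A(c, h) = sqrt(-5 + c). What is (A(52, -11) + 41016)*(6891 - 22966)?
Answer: -659332200 - 16075*sqrt(47) ≈ -6.5944e+8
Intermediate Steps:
(A(52, -11) + 41016)*(6891 - 22966) = (sqrt(-5 + 52) + 41016)*(6891 - 22966) = (sqrt(47) + 41016)*(-16075) = (41016 + sqrt(47))*(-16075) = -659332200 - 16075*sqrt(47)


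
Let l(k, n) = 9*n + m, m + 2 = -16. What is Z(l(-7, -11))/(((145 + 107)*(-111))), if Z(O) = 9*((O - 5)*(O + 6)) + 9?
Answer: -13543/3108 ≈ -4.3575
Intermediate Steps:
m = -18 (m = -2 - 16 = -18)
l(k, n) = -18 + 9*n (l(k, n) = 9*n - 18 = -18 + 9*n)
Z(O) = 9 + 9*(-5 + O)*(6 + O) (Z(O) = 9*((-5 + O)*(6 + O)) + 9 = 9*(-5 + O)*(6 + O) + 9 = 9 + 9*(-5 + O)*(6 + O))
Z(l(-7, -11))/(((145 + 107)*(-111))) = (-261 + 9*(-18 + 9*(-11)) + 9*(-18 + 9*(-11))**2)/(((145 + 107)*(-111))) = (-261 + 9*(-18 - 99) + 9*(-18 - 99)**2)/((252*(-111))) = (-261 + 9*(-117) + 9*(-117)**2)/(-27972) = (-261 - 1053 + 9*13689)*(-1/27972) = (-261 - 1053 + 123201)*(-1/27972) = 121887*(-1/27972) = -13543/3108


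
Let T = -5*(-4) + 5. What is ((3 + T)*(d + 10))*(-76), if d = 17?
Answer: -57456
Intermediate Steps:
T = 25 (T = 20 + 5 = 25)
((3 + T)*(d + 10))*(-76) = ((3 + 25)*(17 + 10))*(-76) = (28*27)*(-76) = 756*(-76) = -57456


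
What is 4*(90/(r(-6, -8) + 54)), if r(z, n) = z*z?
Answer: 4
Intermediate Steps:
r(z, n) = z²
4*(90/(r(-6, -8) + 54)) = 4*(90/((-6)² + 54)) = 4*(90/(36 + 54)) = 4*(90/90) = 4*(90*(1/90)) = 4*1 = 4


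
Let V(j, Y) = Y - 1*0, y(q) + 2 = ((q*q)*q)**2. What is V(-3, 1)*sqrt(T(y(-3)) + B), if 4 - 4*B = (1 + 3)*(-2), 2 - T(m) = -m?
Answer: 2*sqrt(183) ≈ 27.056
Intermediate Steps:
y(q) = -2 + q**6 (y(q) = -2 + ((q*q)*q)**2 = -2 + (q**2*q)**2 = -2 + (q**3)**2 = -2 + q**6)
V(j, Y) = Y (V(j, Y) = Y + 0 = Y)
T(m) = 2 + m (T(m) = 2 - (-1)*m = 2 + m)
B = 3 (B = 1 - (1 + 3)*(-2)/4 = 1 - (-2) = 1 - 1/4*(-8) = 1 + 2 = 3)
V(-3, 1)*sqrt(T(y(-3)) + B) = 1*sqrt((2 + (-2 + (-3)**6)) + 3) = 1*sqrt((2 + (-2 + 729)) + 3) = 1*sqrt((2 + 727) + 3) = 1*sqrt(729 + 3) = 1*sqrt(732) = 1*(2*sqrt(183)) = 2*sqrt(183)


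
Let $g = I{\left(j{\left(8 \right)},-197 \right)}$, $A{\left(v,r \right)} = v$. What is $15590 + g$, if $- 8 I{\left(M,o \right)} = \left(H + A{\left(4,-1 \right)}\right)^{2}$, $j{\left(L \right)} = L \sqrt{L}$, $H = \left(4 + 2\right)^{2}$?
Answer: $15390$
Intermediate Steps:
$H = 36$ ($H = 6^{2} = 36$)
$j{\left(L \right)} = L^{\frac{3}{2}}$
$I{\left(M,o \right)} = -200$ ($I{\left(M,o \right)} = - \frac{\left(36 + 4\right)^{2}}{8} = - \frac{40^{2}}{8} = \left(- \frac{1}{8}\right) 1600 = -200$)
$g = -200$
$15590 + g = 15590 - 200 = 15390$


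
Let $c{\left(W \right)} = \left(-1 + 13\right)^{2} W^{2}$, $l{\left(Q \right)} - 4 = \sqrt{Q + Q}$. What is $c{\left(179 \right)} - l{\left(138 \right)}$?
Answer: $4613900 - 2 \sqrt{69} \approx 4.6139 \cdot 10^{6}$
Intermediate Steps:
$l{\left(Q \right)} = 4 + \sqrt{2} \sqrt{Q}$ ($l{\left(Q \right)} = 4 + \sqrt{Q + Q} = 4 + \sqrt{2 Q} = 4 + \sqrt{2} \sqrt{Q}$)
$c{\left(W \right)} = 144 W^{2}$ ($c{\left(W \right)} = 12^{2} W^{2} = 144 W^{2}$)
$c{\left(179 \right)} - l{\left(138 \right)} = 144 \cdot 179^{2} - \left(4 + \sqrt{2} \sqrt{138}\right) = 144 \cdot 32041 - \left(4 + 2 \sqrt{69}\right) = 4613904 - \left(4 + 2 \sqrt{69}\right) = 4613900 - 2 \sqrt{69}$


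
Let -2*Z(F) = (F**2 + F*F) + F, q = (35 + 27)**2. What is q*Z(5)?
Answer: -105710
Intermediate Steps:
q = 3844 (q = 62**2 = 3844)
Z(F) = -F**2 - F/2 (Z(F) = -((F**2 + F*F) + F)/2 = -((F**2 + F**2) + F)/2 = -(2*F**2 + F)/2 = -(F + 2*F**2)/2 = -F**2 - F/2)
q*Z(5) = 3844*(-1*5*(1/2 + 5)) = 3844*(-1*5*11/2) = 3844*(-55/2) = -105710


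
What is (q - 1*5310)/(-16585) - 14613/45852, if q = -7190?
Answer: 22052893/50697028 ≈ 0.43499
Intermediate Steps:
(q - 1*5310)/(-16585) - 14613/45852 = (-7190 - 1*5310)/(-16585) - 14613/45852 = (-7190 - 5310)*(-1/16585) - 14613*1/45852 = -12500*(-1/16585) - 4871/15284 = 2500/3317 - 4871/15284 = 22052893/50697028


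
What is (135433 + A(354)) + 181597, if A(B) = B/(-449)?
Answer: 142346116/449 ≈ 3.1703e+5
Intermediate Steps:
A(B) = -B/449 (A(B) = B*(-1/449) = -B/449)
(135433 + A(354)) + 181597 = (135433 - 1/449*354) + 181597 = (135433 - 354/449) + 181597 = 60809063/449 + 181597 = 142346116/449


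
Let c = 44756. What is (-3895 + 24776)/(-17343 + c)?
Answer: 20881/27413 ≈ 0.76172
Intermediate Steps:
(-3895 + 24776)/(-17343 + c) = (-3895 + 24776)/(-17343 + 44756) = 20881/27413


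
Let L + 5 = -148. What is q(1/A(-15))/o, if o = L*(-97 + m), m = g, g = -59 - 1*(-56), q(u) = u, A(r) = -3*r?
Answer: 1/688500 ≈ 1.4524e-6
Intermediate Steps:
g = -3 (g = -59 + 56 = -3)
L = -153 (L = -5 - 148 = -153)
m = -3
o = 15300 (o = -153*(-97 - 3) = -153*(-100) = 15300)
q(1/A(-15))/o = 1/(-3*(-15)*15300) = (1/15300)/45 = (1/45)*(1/15300) = 1/688500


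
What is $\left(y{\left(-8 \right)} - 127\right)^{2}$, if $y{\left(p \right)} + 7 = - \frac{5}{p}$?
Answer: $\frac{1138489}{64} \approx 17789.0$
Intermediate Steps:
$y{\left(p \right)} = -7 - \frac{5}{p}$
$\left(y{\left(-8 \right)} - 127\right)^{2} = \left(\left(-7 - \frac{5}{-8}\right) - 127\right)^{2} = \left(\left(-7 - - \frac{5}{8}\right) - 127\right)^{2} = \left(\left(-7 + \frac{5}{8}\right) - 127\right)^{2} = \left(- \frac{51}{8} - 127\right)^{2} = \left(- \frac{1067}{8}\right)^{2} = \frac{1138489}{64}$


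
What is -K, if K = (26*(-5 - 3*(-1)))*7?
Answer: 364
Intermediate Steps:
K = -364 (K = (26*(-5 + 3))*7 = (26*(-2))*7 = -52*7 = -364)
-K = -1*(-364) = 364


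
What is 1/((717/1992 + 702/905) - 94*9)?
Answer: -600920/507695897 ≈ -0.0011836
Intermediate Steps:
1/((717/1992 + 702/905) - 94*9) = 1/((717*(1/1992) + 702*(1/905)) - 846) = 1/((239/664 + 702/905) - 846) = 1/(682423/600920 - 846) = 1/(-507695897/600920) = -600920/507695897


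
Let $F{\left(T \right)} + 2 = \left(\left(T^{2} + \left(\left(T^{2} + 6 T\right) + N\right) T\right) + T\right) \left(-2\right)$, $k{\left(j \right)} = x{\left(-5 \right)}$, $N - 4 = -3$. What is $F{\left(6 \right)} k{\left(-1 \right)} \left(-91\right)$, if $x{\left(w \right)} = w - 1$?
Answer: $-525252$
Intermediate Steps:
$N = 1$ ($N = 4 - 3 = 1$)
$x{\left(w \right)} = -1 + w$ ($x{\left(w \right)} = w - 1 = -1 + w$)
$k{\left(j \right)} = -6$ ($k{\left(j \right)} = -1 - 5 = -6$)
$F{\left(T \right)} = -2 - 2 T - 2 T^{2} - 2 T \left(1 + T^{2} + 6 T\right)$ ($F{\left(T \right)} = -2 + \left(\left(T^{2} + \left(\left(T^{2} + 6 T\right) + 1\right) T\right) + T\right) \left(-2\right) = -2 + \left(\left(T^{2} + \left(1 + T^{2} + 6 T\right) T\right) + T\right) \left(-2\right) = -2 + \left(\left(T^{2} + T \left(1 + T^{2} + 6 T\right)\right) + T\right) \left(-2\right) = -2 + \left(T + T^{2} + T \left(1 + T^{2} + 6 T\right)\right) \left(-2\right) = -2 - \left(2 T + 2 T^{2} + 2 T \left(1 + T^{2} + 6 T\right)\right) = -2 - 2 T - 2 T^{2} - 2 T \left(1 + T^{2} + 6 T\right)$)
$F{\left(6 \right)} k{\left(-1 \right)} \left(-91\right) = \left(-2 - 14 \cdot 6^{2} - 24 - 2 \cdot 6^{3}\right) \left(-6\right) \left(-91\right) = \left(-2 - 504 - 24 - 432\right) \left(-6\right) \left(-91\right) = \left(-962\right) \left(-6\right) \left(-91\right) = 5772 \left(-91\right) = -525252$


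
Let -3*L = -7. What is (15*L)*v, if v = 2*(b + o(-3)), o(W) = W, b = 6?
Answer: 210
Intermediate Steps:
L = 7/3 (L = -⅓*(-7) = 7/3 ≈ 2.3333)
v = 6 (v = 2*(6 - 3) = 2*3 = 6)
(15*L)*v = (15*(7/3))*6 = 35*6 = 210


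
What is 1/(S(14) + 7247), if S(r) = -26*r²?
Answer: 1/2151 ≈ 0.00046490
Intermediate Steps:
1/(S(14) + 7247) = 1/(-26*14² + 7247) = 1/(-26*196 + 7247) = 1/(-5096 + 7247) = 1/2151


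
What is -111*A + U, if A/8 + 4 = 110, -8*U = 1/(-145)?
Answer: -109188479/1160 ≈ -94128.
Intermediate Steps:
U = 1/1160 (U = -⅛/(-145) = -⅛*(-1/145) = 1/1160 ≈ 0.00086207)
A = 848 (A = -32 + 8*110 = -32 + 880 = 848)
-111*A + U = -111*848 + 1/1160 = -94128 + 1/1160 = -109188479/1160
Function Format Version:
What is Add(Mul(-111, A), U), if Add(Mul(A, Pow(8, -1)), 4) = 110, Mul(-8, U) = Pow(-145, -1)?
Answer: Rational(-109188479, 1160) ≈ -94128.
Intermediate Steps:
U = Rational(1, 1160) (U = Mul(Rational(-1, 8), Pow(-145, -1)) = Mul(Rational(-1, 8), Rational(-1, 145)) = Rational(1, 1160) ≈ 0.00086207)
A = 848 (A = Add(-32, Mul(8, 110)) = Add(-32, 880) = 848)
Add(Mul(-111, A), U) = Add(Mul(-111, 848), Rational(1, 1160)) = Add(-94128, Rational(1, 1160)) = Rational(-109188479, 1160)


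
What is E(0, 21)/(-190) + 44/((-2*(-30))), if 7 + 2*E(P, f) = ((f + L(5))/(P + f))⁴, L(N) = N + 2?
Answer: 22883/30780 ≈ 0.74344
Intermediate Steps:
L(N) = 2 + N
E(P, f) = -7/2 + (7 + f)⁴/(2*(P + f)⁴) (E(P, f) = -7/2 + ((f + (2 + 5))/(P + f))⁴/2 = -7/2 + ((f + 7)/(P + f))⁴/2 = -7/2 + ((7 + f)/(P + f))⁴/2 = -7/2 + ((7 + f)⁴/(P + f)⁴)/2 = -7/2 + (7 + f)⁴/(2*(P + f)⁴))
E(0, 21)/(-190) + 44/((-2*(-30))) = (-7/2 + (7 + 21)⁴/(2*(0 + 21)⁴))/(-190) + 44/((-2*(-30))) = (-7/2 + (½)*28⁴/21⁴)*(-1/190) + 44/60 = (-7/2 + (½)*614656*(1/194481))*(-1/190) + 44*(1/60) = (-7/2 + 128/81)*(-1/190) + 11/15 = -311/162*(-1/190) + 11/15 = 311/30780 + 11/15 = 22883/30780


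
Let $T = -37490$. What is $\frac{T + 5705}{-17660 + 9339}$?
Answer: $\frac{31785}{8321} \approx 3.8199$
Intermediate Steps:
$\frac{T + 5705}{-17660 + 9339} = \frac{-37490 + 5705}{-17660 + 9339} = - \frac{31785}{-8321} = \left(-31785\right) \left(- \frac{1}{8321}\right) = \frac{31785}{8321}$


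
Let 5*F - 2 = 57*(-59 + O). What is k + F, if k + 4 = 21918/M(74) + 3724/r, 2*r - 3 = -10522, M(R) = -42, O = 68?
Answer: -31188376/73633 ≈ -423.57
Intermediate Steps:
r = -10519/2 (r = 3/2 + (½)*(-10522) = 3/2 - 5261 = -10519/2 ≈ -5259.5)
F = 103 (F = ⅖ + (57*(-59 + 68))/5 = ⅖ + (57*9)/5 = ⅖ + (⅕)*513 = ⅖ + 513/5 = 103)
k = -38772575/73633 (k = -4 + (21918/(-42) + 3724/(-10519/2)) = -4 + (21918*(-1/42) + 3724*(-2/10519)) = -4 + (-3653/7 - 7448/10519) = -4 - 38478043/73633 = -38772575/73633 ≈ -526.57)
k + F = -38772575/73633 + 103 = -31188376/73633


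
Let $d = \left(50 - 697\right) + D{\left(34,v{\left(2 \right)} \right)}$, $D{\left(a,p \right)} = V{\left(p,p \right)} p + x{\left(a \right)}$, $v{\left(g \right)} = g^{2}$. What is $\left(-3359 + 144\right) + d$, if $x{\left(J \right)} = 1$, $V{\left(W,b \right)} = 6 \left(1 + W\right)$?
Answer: $-3741$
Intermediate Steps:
$V{\left(W,b \right)} = 6 + 6 W$
$D{\left(a,p \right)} = 1 + p \left(6 + 6 p\right)$ ($D{\left(a,p \right)} = \left(6 + 6 p\right) p + 1 = p \left(6 + 6 p\right) + 1 = 1 + p \left(6 + 6 p\right)$)
$d = -526$ ($d = \left(50 - 697\right) + \left(1 + 6 \cdot 2^{2} \left(1 + 2^{2}\right)\right) = -647 + \left(1 + 6 \cdot 4 \left(1 + 4\right)\right) = -647 + \left(1 + 6 \cdot 4 \cdot 5\right) = -647 + \left(1 + 120\right) = -647 + 121 = -526$)
$\left(-3359 + 144\right) + d = \left(-3359 + 144\right) - 526 = -3215 - 526 = -3741$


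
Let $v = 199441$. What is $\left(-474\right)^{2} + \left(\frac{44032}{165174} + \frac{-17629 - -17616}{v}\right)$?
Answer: $\frac{3700695330121517}{16471233867} \approx 2.2468 \cdot 10^{5}$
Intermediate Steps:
$\left(-474\right)^{2} + \left(\frac{44032}{165174} + \frac{-17629 - -17616}{v}\right) = \left(-474\right)^{2} + \left(\frac{44032}{165174} + \frac{-17629 - -17616}{199441}\right) = 224676 + \left(44032 \cdot \frac{1}{165174} + \left(-17629 + 17616\right) \frac{1}{199441}\right) = 224676 + \left(\frac{22016}{82587} - \frac{13}{199441}\right) = 224676 + \frac{4389819425}{16471233867} = \frac{3700695330121517}{16471233867}$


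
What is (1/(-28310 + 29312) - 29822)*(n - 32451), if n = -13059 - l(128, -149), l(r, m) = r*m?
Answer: 395005438817/501 ≈ 7.8843e+8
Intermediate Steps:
l(r, m) = m*r
n = 6013 (n = -13059 - (-149)*128 = -13059 - 1*(-19072) = -13059 + 19072 = 6013)
(1/(-28310 + 29312) - 29822)*(n - 32451) = (1/(-28310 + 29312) - 29822)*(6013 - 32451) = (1/1002 - 29822)*(-26438) = -29881643/1002*(-26438) = 395005438817/501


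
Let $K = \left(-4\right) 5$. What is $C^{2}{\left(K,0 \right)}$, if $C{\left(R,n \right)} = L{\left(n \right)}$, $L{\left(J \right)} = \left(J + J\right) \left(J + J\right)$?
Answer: $0$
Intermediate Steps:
$L{\left(J \right)} = 4 J^{2}$ ($L{\left(J \right)} = 2 J 2 J = 4 J^{2}$)
$K = -20$
$C{\left(R,n \right)} = 4 n^{2}$
$C^{2}{\left(K,0 \right)} = \left(4 \cdot 0^{2}\right)^{2} = \left(4 \cdot 0\right)^{2} = 0^{2} = 0$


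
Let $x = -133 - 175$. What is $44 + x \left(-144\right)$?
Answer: $44396$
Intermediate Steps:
$x = -308$
$44 + x \left(-144\right) = 44 - -44352 = 44 + 44352 = 44396$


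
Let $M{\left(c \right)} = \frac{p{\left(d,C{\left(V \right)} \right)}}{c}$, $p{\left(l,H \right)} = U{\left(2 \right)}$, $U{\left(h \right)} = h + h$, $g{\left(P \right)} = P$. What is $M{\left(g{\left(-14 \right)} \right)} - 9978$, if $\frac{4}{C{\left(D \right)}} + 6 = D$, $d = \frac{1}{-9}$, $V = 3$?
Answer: $- \frac{69848}{7} \approx -9978.3$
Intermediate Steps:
$d = - \frac{1}{9} \approx -0.11111$
$C{\left(D \right)} = \frac{4}{-6 + D}$
$U{\left(h \right)} = 2 h$
$p{\left(l,H \right)} = 4$ ($p{\left(l,H \right)} = 2 \cdot 2 = 4$)
$M{\left(c \right)} = \frac{4}{c}$
$M{\left(g{\left(-14 \right)} \right)} - 9978 = \frac{4}{-14} - 9978 = 4 \left(- \frac{1}{14}\right) - 9978 = - \frac{2}{7} - 9978 = - \frac{69848}{7}$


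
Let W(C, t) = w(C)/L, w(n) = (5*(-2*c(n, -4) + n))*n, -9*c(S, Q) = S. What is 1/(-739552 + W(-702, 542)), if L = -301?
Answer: -301/225616732 ≈ -1.3341e-6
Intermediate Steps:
c(S, Q) = -S/9
w(n) = 55*n²/9 (w(n) = (5*(-(-2)*n/9 + n))*n = (5*(2*n/9 + n))*n = (5*(11*n/9))*n = (55*n/9)*n = 55*n²/9)
W(C, t) = -55*C²/2709 (W(C, t) = (55*C²/9)/(-301) = (55*C²/9)*(-1/301) = -55*C²/2709)
1/(-739552 + W(-702, 542)) = 1/(-739552 - 55/2709*(-702)²) = 1/(-739552 - 55/2709*492804) = 1/(-739552 - 3011580/301) = 1/(-225616732/301) = -301/225616732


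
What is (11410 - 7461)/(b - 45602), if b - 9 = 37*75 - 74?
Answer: -3949/42892 ≈ -0.092068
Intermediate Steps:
b = 2710 (b = 9 + (37*75 - 74) = 9 + (2775 - 74) = 9 + 2701 = 2710)
(11410 - 7461)/(b - 45602) = (11410 - 7461)/(2710 - 45602) = 3949/(-42892) = 3949*(-1/42892) = -3949/42892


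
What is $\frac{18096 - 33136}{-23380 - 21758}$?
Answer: $\frac{7520}{22569} \approx 0.3332$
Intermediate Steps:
$\frac{18096 - 33136}{-23380 - 21758} = - \frac{15040}{-23380 - 21758} = - \frac{15040}{-45138} = \left(-15040\right) \left(- \frac{1}{45138}\right) = \frac{7520}{22569}$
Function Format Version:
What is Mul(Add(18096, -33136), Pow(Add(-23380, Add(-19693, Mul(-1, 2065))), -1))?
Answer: Rational(7520, 22569) ≈ 0.33320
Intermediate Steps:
Mul(Add(18096, -33136), Pow(Add(-23380, Add(-19693, Mul(-1, 2065))), -1)) = Mul(-15040, Pow(Add(-23380, Add(-19693, -2065)), -1)) = Mul(-15040, Pow(Add(-23380, -21758), -1)) = Mul(-15040, Pow(-45138, -1)) = Mul(-15040, Rational(-1, 45138)) = Rational(7520, 22569)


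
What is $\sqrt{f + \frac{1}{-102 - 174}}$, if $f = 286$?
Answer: $\frac{\sqrt{5446515}}{138} \approx 16.911$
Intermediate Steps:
$\sqrt{f + \frac{1}{-102 - 174}} = \sqrt{286 + \frac{1}{-102 - 174}} = \sqrt{286 + \frac{1}{-276}} = \sqrt{286 - \frac{1}{276}} = \sqrt{\frac{78935}{276}} = \frac{\sqrt{5446515}}{138}$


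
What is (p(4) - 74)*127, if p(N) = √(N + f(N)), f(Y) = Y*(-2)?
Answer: -9398 + 254*I ≈ -9398.0 + 254.0*I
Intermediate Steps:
f(Y) = -2*Y
p(N) = √(-N) (p(N) = √(N - 2*N) = √(-N))
(p(4) - 74)*127 = (√(-1*4) - 74)*127 = (√(-4) - 74)*127 = (2*I - 74)*127 = (-74 + 2*I)*127 = -9398 + 254*I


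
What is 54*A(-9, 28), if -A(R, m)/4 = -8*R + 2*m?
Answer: -27648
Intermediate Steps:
A(R, m) = -8*m + 32*R (A(R, m) = -4*(-8*R + 2*m) = -8*m + 32*R)
54*A(-9, 28) = 54*(-8*28 + 32*(-9)) = 54*(-224 - 288) = 54*(-512) = -27648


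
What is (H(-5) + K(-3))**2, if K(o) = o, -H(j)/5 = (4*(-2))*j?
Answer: 41209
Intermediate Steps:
H(j) = 40*j (H(j) = -5*4*(-2)*j = -(-40)*j = 40*j)
(H(-5) + K(-3))**2 = (40*(-5) - 3)**2 = (-200 - 3)**2 = (-203)**2 = 41209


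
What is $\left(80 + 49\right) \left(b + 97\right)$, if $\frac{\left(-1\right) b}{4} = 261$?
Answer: $-122163$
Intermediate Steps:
$b = -1044$ ($b = \left(-4\right) 261 = -1044$)
$\left(80 + 49\right) \left(b + 97\right) = \left(80 + 49\right) \left(-1044 + 97\right) = 129 \left(-947\right) = -122163$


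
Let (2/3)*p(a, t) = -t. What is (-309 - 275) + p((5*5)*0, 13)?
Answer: -1207/2 ≈ -603.50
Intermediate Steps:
p(a, t) = -3*t/2 (p(a, t) = 3*(-t)/2 = -3*t/2)
(-309 - 275) + p((5*5)*0, 13) = (-309 - 275) - 3/2*13 = -584 - 39/2 = -1207/2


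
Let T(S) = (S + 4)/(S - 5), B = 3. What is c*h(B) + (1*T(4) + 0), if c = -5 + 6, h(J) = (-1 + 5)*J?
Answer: 4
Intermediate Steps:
T(S) = (4 + S)/(-5 + S)
h(J) = 4*J
c = 1
c*h(B) + (1*T(4) + 0) = 1*(4*3) + (1*((4 + 4)/(-5 + 4)) + 0) = 1*12 + (1*(8/(-1)) + 0) = 12 + (1*(-1*8) + 0) = 12 + (1*(-8) + 0) = 12 + (-8 + 0) = 12 - 8 = 4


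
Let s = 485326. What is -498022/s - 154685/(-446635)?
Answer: -14736140366/21676357801 ≈ -0.67983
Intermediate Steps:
-498022/s - 154685/(-446635) = -498022/485326 - 154685/(-446635) = -498022*1/485326 - 154685*(-1/446635) = -249011/242663 + 30937/89327 = -14736140366/21676357801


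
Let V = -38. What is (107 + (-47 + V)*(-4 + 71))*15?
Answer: -83820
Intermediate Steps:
(107 + (-47 + V)*(-4 + 71))*15 = (107 + (-47 - 38)*(-4 + 71))*15 = (107 - 85*67)*15 = (107 - 5695)*15 = -5588*15 = -83820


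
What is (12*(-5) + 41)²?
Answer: 361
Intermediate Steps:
(12*(-5) + 41)² = (-60 + 41)² = (-19)² = 361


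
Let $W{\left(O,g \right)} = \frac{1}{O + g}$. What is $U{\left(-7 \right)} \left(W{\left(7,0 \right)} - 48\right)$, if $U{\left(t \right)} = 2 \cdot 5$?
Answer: $- \frac{3350}{7} \approx -478.57$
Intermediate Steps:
$U{\left(t \right)} = 10$
$U{\left(-7 \right)} \left(W{\left(7,0 \right)} - 48\right) = 10 \left(\frac{1}{7 + 0} - 48\right) = 10 \left(\frac{1}{7} - 48\right) = 10 \left(- \frac{335}{7}\right) = - \frac{3350}{7}$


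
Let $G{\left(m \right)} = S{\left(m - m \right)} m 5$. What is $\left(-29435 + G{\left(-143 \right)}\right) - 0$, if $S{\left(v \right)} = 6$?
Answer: $-33725$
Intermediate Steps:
$G{\left(m \right)} = 30 m$ ($G{\left(m \right)} = 6 m 5 = 6 \cdot 5 m = 30 m$)
$\left(-29435 + G{\left(-143 \right)}\right) - 0 = \left(-29435 + 30 \left(-143\right)\right) - 0 = \left(-29435 - 4290\right) + 0 = -33725 + 0 = -33725$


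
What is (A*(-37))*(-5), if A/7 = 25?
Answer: 32375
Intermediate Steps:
A = 175 (A = 7*25 = 175)
(A*(-37))*(-5) = (175*(-37))*(-5) = -6475*(-5) = 32375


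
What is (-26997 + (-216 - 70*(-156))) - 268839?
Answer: -285132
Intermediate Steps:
(-26997 + (-216 - 70*(-156))) - 268839 = (-26997 + (-216 + 10920)) - 268839 = (-26997 + 10704) - 268839 = -16293 - 268839 = -285132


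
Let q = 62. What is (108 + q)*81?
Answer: 13770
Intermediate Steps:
(108 + q)*81 = (108 + 62)*81 = 170*81 = 13770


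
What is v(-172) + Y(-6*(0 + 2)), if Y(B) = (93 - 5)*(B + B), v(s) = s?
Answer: -2284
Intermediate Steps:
Y(B) = 176*B (Y(B) = 88*(2*B) = 176*B)
v(-172) + Y(-6*(0 + 2)) = -172 + 176*(-6*(0 + 2)) = -172 + 176*(-6*2) = -172 + 176*(-12) = -172 - 2112 = -2284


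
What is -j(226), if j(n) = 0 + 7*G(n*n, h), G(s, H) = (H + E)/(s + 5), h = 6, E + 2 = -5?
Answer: 7/51081 ≈ 0.00013704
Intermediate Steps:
E = -7 (E = -2 - 5 = -7)
G(s, H) = (-7 + H)/(5 + s) (G(s, H) = (H - 7)/(s + 5) = (-7 + H)/(5 + s))
j(n) = -7/(5 + n²) (j(n) = 0 + 7*((-7 + 6)/(5 + n*n)) = 0 + 7*(-1/(5 + n²)) = 0 - 7/(5 + n²) = -7/(5 + n²))
-j(226) = -(-7)/(5 + 226²) = -(-7)/(5 + 51076) = -(-7)/51081 = -1*(-7/51081) = 7/51081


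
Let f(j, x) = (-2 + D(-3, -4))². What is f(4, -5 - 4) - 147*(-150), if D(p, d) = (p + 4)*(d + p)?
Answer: 22131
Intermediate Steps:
D(p, d) = (4 + p)*(d + p)
f(j, x) = 81 (f(j, x) = (-2 + ((-3)² + 4*(-4) + 4*(-3) - 4*(-3)))² = (-2 + (9 - 16 - 12 + 12))² = (-2 - 7)² = (-9)² = 81)
f(4, -5 - 4) - 147*(-150) = 81 - 147*(-150) = 81 + 22050 = 22131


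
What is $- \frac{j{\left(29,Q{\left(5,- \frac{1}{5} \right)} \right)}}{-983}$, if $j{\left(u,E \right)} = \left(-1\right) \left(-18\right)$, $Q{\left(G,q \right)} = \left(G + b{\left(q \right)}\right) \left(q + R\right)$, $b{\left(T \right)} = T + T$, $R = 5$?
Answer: $\frac{18}{983} \approx 0.018311$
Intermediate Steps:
$b{\left(T \right)} = 2 T$
$Q{\left(G,q \right)} = \left(5 + q\right) \left(G + 2 q\right)$ ($Q{\left(G,q \right)} = \left(G + 2 q\right) \left(q + 5\right) = \left(G + 2 q\right) \left(5 + q\right) = \left(5 + q\right) \left(G + 2 q\right)$)
$j{\left(u,E \right)} = 18$
$- \frac{j{\left(29,Q{\left(5,- \frac{1}{5} \right)} \right)}}{-983} = - \frac{18}{-983} = - \frac{18 \left(-1\right)}{983} = \left(-1\right) \left(- \frac{18}{983}\right) = \frac{18}{983}$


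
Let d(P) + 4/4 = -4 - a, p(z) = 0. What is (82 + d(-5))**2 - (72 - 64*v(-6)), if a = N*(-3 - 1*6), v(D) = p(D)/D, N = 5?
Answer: 14812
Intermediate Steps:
v(D) = 0 (v(D) = 0/D = 0)
a = -45 (a = 5*(-3 - 1*6) = 5*(-3 - 6) = 5*(-9) = -45)
d(P) = 40 (d(P) = -1 + (-4 - 1*(-45)) = -1 + (-4 + 45) = -1 + 41 = 40)
(82 + d(-5))**2 - (72 - 64*v(-6)) = (82 + 40)**2 - (72 - 64*0) = 122**2 - (72 + 0) = 14884 - 1*72 = 14884 - 72 = 14812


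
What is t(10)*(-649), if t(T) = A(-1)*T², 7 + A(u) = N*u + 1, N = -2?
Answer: 259600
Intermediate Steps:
A(u) = -6 - 2*u (A(u) = -7 + (-2*u + 1) = -7 + (1 - 2*u) = -6 - 2*u)
t(T) = -4*T² (t(T) = (-6 - 2*(-1))*T² = (-6 + 2)*T² = -4*T²)
t(10)*(-649) = -4*10²*(-649) = -4*100*(-649) = -400*(-649) = 259600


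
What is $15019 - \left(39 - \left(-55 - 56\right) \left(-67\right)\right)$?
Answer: $22417$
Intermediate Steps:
$15019 - \left(39 - \left(-55 - 56\right) \left(-67\right)\right) = 15019 - -7398 = 15019 + \left(7437 - 39\right) = 15019 + 7398 = 22417$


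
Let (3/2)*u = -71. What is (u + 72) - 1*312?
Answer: -862/3 ≈ -287.33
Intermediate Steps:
u = -142/3 (u = (⅔)*(-71) = -142/3 ≈ -47.333)
(u + 72) - 1*312 = (-142/3 + 72) - 1*312 = 74/3 - 312 = -862/3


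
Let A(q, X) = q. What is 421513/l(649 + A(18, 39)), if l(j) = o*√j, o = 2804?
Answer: 421513*√667/1870268 ≈ 5.8206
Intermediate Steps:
l(j) = 2804*√j
421513/l(649 + A(18, 39)) = 421513/((2804*√(649 + 18))) = 421513/((2804*√667)) = 421513*(√667/1870268) = 421513*√667/1870268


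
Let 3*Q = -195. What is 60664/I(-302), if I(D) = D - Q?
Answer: -60664/237 ≈ -255.97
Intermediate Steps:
Q = -65 (Q = (⅓)*(-195) = -65)
I(D) = 65 + D (I(D) = D - 1*(-65) = D + 65 = 65 + D)
60664/I(-302) = 60664/(65 - 302) = 60664/(-237) = 60664*(-1/237) = -60664/237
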